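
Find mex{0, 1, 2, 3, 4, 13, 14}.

5

The values 0, 1, 2, 3, 4 are all present; 5 is the first non-negative integer missing from the set.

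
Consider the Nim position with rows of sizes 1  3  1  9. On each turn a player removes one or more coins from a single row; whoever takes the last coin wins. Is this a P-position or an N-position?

N-position

Nim-sum: 1 XOR 3 XOR 1 XOR 9 = 10.
The nim-sum is 10 ≠ 0, so this is an N-position: the player to move can win.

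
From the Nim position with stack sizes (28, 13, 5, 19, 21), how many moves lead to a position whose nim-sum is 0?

Nim-sum: 28 XOR 13 XOR 5 XOR 19 XOR 21 = 18.
The overall nim-sum is X = 18. A stack of size p has a winning move iff p XOR X < p (reduce it to p XOR X).
  28: 28 XOR 18 = 14 < 28 — winning move (to 14).
  13: 13 XOR 18 = 31 ≥ 13 — no move.
  5: 5 XOR 18 = 23 ≥ 5 — no move.
  19: 19 XOR 18 = 1 < 19 — winning move (to 1).
  21: 21 XOR 18 = 7 < 21 — winning move (to 7).
That gives 3 winning moves.

3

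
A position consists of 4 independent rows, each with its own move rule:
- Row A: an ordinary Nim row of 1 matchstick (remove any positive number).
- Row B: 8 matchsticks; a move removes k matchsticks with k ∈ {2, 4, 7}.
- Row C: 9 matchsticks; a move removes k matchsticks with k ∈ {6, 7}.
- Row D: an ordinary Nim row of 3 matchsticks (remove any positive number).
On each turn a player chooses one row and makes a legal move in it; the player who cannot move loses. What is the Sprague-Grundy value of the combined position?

Row A is a plain Nim row of size 1, so its Grundy value is 1.
Build the Grundy sequence for row B with g(k) = mex{g(k−s) : s ∈ {2, 4, 7}, s ≤ k}:
g(0) = mex{} = 0
g(1) = mex{} = 0
g(2) = mex{0} = 1
g(3) = mex{0} = 1
g(4) = mex{0,1} = 2
g(5) = mex{0,1} = 2
g(6) = mex{1,2} = 0
g(7) = mex{0,1,2} = 3
g(8) = mex{0,2} = 1
So g(8) = 1.
Build the Grundy sequence for row C with g(k) = mex{g(k−s) : s ∈ {6, 7}, s ≤ k}:
k:     0  1  2  3  4  5  6  7  8  9
g(k):  0  0  0  0  0  0  1  1  1  1
So g(9) = 1.
Row D is a plain Nim row of size 3, so its Grundy value is 3.
By the Sprague-Grundy theorem, the Grundy value of a sum of independent games is the XOR of the component values.
Combined value = 1 XOR 1 XOR 1 XOR 3 = 2.

2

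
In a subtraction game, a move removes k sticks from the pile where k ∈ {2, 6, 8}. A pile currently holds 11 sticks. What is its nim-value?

3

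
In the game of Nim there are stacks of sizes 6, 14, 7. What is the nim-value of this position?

Nim-sum: 6 ⊕ 14 ⊕ 7 = 15.

15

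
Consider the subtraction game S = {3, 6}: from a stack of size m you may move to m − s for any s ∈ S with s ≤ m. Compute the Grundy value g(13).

Compute g(0), g(1), … for moves {3, 6}:
g(0) = mex{} = 0
g(1) = mex{} = 0
g(2) = mex{} = 0
g(3) = mex{0} = 1
g(4) = mex{0} = 1
g(5) = mex{0} = 1
g(6) = mex{0,1} = 2
g(7) = mex{0,1} = 2
g(8) = mex{0,1} = 2
g(9) = mex{1,2} = 0
g(10) = mex{1,2} = 0
g(11) = mex{1,2} = 0
g(12) = mex{0,2} = 1
g(13) = mex{0,2} = 1
So g(13) = 1.

1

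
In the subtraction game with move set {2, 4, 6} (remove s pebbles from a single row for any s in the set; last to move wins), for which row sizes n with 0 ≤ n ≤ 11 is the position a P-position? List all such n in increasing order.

0, 1, 8, 9

Build the Grundy sequence with g(k) = mex{g(k−s) : s ∈ {2, 4, 6}, s ≤ k}:
g(0) = mex{} = 0
g(1) = mex{} = 0
g(2) = mex{0} = 1
g(3) = mex{0} = 1
g(4) = mex{0,1} = 2
g(5) = mex{0,1} = 2
g(6) = mex{0,1,2} = 3
g(7) = mex{0,1,2} = 3
g(8) = mex{1,2,3} = 0
g(9) = mex{1,2,3} = 0
g(10) = mex{0,2,3} = 1
g(11) = mex{0,2,3} = 1
The P-positions (g = 0) in 0..11 are 0, 1, 8, 9.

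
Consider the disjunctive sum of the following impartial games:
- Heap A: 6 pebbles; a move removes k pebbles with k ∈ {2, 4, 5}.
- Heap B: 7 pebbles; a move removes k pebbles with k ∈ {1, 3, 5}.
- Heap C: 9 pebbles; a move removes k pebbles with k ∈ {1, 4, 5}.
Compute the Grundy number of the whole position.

3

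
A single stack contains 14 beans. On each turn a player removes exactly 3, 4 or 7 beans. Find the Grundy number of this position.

1

Build the Grundy sequence with g(k) = mex{g(k−s) : s ∈ {3, 4, 7}, s ≤ k}:
g(0) = mex{} = 0
g(1) = mex{} = 0
g(2) = mex{} = 0
g(3) = mex{0} = 1
g(4) = mex{0} = 1
g(5) = mex{0} = 1
g(6) = mex{0,1} = 2
g(7) = mex{0,1} = 2
g(8) = mex{0,1} = 2
g(9) = mex{0,1,2} = 3
g(10) = mex{1,2} = 0
g(11) = mex{1,2} = 0
g(12) = mex{1,2,3} = 0
g(13) = mex{0,2,3} = 1
g(14) = mex{0,2} = 1
So g(14) = 1.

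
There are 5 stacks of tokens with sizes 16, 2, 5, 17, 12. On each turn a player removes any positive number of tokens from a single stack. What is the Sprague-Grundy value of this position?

Nim-sum: 16 XOR 2 XOR 5 XOR 17 XOR 12 = 10.

10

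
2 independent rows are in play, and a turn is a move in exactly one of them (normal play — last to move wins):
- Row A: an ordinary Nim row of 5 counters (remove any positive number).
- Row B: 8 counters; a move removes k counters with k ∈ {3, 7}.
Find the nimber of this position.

7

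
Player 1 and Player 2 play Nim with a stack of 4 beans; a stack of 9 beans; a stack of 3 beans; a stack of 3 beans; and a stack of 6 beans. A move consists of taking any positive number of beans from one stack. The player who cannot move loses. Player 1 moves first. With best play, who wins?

Player 1 wins

In binary:
  0100  (4)
  1001  (9)
  0011  (3)
  0011  (3)
  0110  (6)
  ----
  1011  (11)
The nim-sum is 11 ≠ 0, so this is an N-position: the player to move can win; Player 1 has a winning move.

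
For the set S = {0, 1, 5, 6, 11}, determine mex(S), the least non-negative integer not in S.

2

The values 0, 1 are all present; 2 is the first non-negative integer missing from the set.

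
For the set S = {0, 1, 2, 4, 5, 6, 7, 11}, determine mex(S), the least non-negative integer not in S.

3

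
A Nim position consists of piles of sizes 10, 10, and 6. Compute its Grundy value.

6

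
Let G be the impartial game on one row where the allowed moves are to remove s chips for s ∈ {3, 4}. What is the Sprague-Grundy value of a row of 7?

0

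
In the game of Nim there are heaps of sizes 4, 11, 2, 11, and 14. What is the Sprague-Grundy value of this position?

Nim-sum: 4 ⊕ 11 ⊕ 2 ⊕ 11 ⊕ 14 = 8.

8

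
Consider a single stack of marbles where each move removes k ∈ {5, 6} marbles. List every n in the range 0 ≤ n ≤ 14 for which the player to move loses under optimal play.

0, 1, 2, 3, 4, 11, 12, 13, 14

Compute g(0), g(1), … for moves {5, 6}:
g(0) = mex{} = 0
g(1) = mex{} = 0
g(2) = mex{} = 0
g(3) = mex{} = 0
g(4) = mex{} = 0
g(5) = mex{0} = 1
g(6) = mex{0} = 1
g(7) = mex{0} = 1
g(8) = mex{0} = 1
g(9) = mex{0} = 1
g(10) = mex{0,1} = 2
g(11) = mex{1} = 0
g(12) = mex{1} = 0
g(13) = mex{1} = 0
g(14) = mex{1} = 0
The P-positions (g = 0) in 0..14 are 0, 1, 2, 3, 4, 11, 12, 13, 14.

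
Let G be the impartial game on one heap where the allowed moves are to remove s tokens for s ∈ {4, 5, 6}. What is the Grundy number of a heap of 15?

1

Compute g(0), g(1), … for moves {4, 5, 6}:
k:     0  1  2  3  4  5  6  7  8  9 10 11 12 13 14 15
g(k):  0  0  0  0  1  1  1  1  2  2  0  0  0  0  1  1
So g(15) = 1.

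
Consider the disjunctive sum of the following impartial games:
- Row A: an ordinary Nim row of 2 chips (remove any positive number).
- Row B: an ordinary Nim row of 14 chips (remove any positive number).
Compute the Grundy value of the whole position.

Row A is a plain Nim row of size 2, so its Grundy value is 2.
Row B is a plain Nim row of size 14, so its Grundy value is 14.
The value of a disjunctive sum is the nim-sum of the parts.
Combined value = 2 XOR 14 = 12.

12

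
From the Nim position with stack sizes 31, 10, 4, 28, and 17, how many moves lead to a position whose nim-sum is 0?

3

Nim-sum: 31 ^ 10 ^ 4 ^ 28 ^ 17 = 28.
The overall nim-sum is X = 28. A stack of size p has a winning move iff p XOR X < p (reduce it to p XOR X).
  31: 31 XOR 28 = 3 < 31 — winning move (to 3).
  10: 10 XOR 28 = 22 ≥ 10 — no move.
  4: 4 XOR 28 = 24 ≥ 4 — no move.
  28: 28 XOR 28 = 0 < 28 — winning move (to 0).
  17: 17 XOR 28 = 13 < 17 — winning move (to 13).
That gives 3 winning moves.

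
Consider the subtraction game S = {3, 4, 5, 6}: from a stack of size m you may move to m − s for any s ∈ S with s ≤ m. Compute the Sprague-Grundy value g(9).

Grundy values for subtraction set {3, 4, 5, 6}:
g(0) = mex{} = 0
g(1) = mex{} = 0
g(2) = mex{} = 0
g(3) = mex{0} = 1
g(4) = mex{0} = 1
g(5) = mex{0} = 1
g(6) = mex{0,1} = 2
g(7) = mex{0,1} = 2
g(8) = mex{0,1} = 2
g(9) = mex{1,2} = 0
So g(9) = 0.

0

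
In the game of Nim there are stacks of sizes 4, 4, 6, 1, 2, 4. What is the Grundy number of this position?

1

Compute the nim-sum pairwise:
4 ⊕ 4 = 0
0 ⊕ 6 = 6
6 ⊕ 1 = 7
7 ⊕ 2 = 5
5 ⊕ 4 = 1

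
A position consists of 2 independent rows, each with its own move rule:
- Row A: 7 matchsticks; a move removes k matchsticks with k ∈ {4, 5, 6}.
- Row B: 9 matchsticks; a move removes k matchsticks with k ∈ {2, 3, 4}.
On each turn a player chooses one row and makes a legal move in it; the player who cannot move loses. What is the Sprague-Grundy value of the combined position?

0

Grundy values for row A (subtraction set {4, 5, 6}):
g(0) = mex{} = 0
g(1) = mex{} = 0
g(2) = mex{} = 0
g(3) = mex{} = 0
g(4) = mex{0} = 1
g(5) = mex{0} = 1
g(6) = mex{0} = 1
g(7) = mex{0} = 1
So g(7) = 1.
For row B, compute g(0), g(1), … with moves {2, 3, 4}:
g(0) = mex{} = 0
g(1) = mex{} = 0
g(2) = mex{0} = 1
g(3) = mex{0} = 1
g(4) = mex{0,1} = 2
g(5) = mex{0,1} = 2
g(6) = mex{1,2} = 0
g(7) = mex{1,2} = 0
g(8) = mex{0,2} = 1
g(9) = mex{0,2} = 1
So g(9) = 1.
The value of a disjunctive sum is the nim-sum of the parts.
Combined value = 1 XOR 1 = 0.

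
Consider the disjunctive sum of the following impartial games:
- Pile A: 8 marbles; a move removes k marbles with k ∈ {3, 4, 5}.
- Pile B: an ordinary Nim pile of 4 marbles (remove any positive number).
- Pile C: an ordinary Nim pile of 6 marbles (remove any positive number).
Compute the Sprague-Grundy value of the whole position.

2

Build the Grundy sequence for pile A with g(k) = mex{g(k−s) : s ∈ {3, 4, 5}, s ≤ k}:
k:     0  1  2  3  4  5  6  7  8
g(k):  0  0  0  1  1  1  2  2  0
So g(8) = 0.
Pile B is a plain Nim pile of size 4, so its Grundy value is 4.
Pile C is a plain Nim pile of size 6, so its Grundy value is 6.
The value of a disjunctive sum is the nim-sum of the parts.
Combined value = 0 XOR 4 XOR 6 = 2.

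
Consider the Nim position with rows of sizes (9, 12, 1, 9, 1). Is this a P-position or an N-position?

N-position

Compute the nim-sum pairwise:
9 ⊕ 12 = 5
5 ⊕ 1 = 4
4 ⊕ 9 = 13
13 ⊕ 1 = 12
The nim-sum is 12 ≠ 0, so this is an N-position: the player to move can win.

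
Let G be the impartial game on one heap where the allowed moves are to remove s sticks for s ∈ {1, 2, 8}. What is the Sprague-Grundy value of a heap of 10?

Grundy values for subtraction set {1, 2, 8}:
k:     0  1  2  3  4  5  6  7  8  9 10
g(k):  0  1  2  0  1  2  0  1  2  0  1
So g(10) = 1.

1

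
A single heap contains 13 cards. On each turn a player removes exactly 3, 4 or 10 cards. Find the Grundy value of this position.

2

Grundy values for subtraction set {3, 4, 10}:
k:     0  1  2  3  4  5  6  7  8  9 10 11 12 13
g(k):  0  0  0  1  1  1  2  0  0  0  1  1  1  2
So g(13) = 2.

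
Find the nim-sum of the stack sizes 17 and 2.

Nim-sum: 17 ^ 2 = 19.

19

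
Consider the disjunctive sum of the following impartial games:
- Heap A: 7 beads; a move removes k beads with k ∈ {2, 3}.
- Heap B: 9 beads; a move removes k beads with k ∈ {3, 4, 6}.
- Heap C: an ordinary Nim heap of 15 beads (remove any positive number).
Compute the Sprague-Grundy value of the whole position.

14

For heap A, compute g(0), g(1), … with moves {2, 3}:
k:     0  1  2  3  4  5  6  7
g(k):  0  0  1  1  2  0  0  1
So g(7) = 1.
For heap B, compute g(0), g(1), … with moves {3, 4, 6}:
g(0) = mex{} = 0
g(1) = mex{} = 0
g(2) = mex{} = 0
g(3) = mex{0} = 1
g(4) = mex{0} = 1
g(5) = mex{0} = 1
g(6) = mex{0,1} = 2
g(7) = mex{0,1} = 2
g(8) = mex{0,1} = 2
g(9) = mex{1,2} = 0
So g(9) = 0.
Heap C is a plain Nim heap of size 15, so its Grundy value is 15.
The value of a disjunctive sum is the nim-sum of the parts.
Combined value = 1 ⊕ 0 ⊕ 15 = 14.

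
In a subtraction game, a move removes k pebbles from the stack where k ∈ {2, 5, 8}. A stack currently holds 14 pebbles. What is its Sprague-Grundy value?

0

Grundy values for subtraction set {2, 5, 8}:
g(0) = mex{} = 0
g(1) = mex{} = 0
g(2) = mex{0} = 1
g(3) = mex{0} = 1
g(4) = mex{1} = 0
g(5) = mex{0,1} = 2
g(6) = mex{0} = 1
g(7) = mex{1,2} = 0
g(8) = mex{0,1} = 2
g(9) = mex{0} = 1
g(10) = mex{1,2} = 0
g(11) = mex{1} = 0
g(12) = mex{0} = 1
g(13) = mex{0,2} = 1
g(14) = mex{1} = 0
So g(14) = 0.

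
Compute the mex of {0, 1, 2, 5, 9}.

3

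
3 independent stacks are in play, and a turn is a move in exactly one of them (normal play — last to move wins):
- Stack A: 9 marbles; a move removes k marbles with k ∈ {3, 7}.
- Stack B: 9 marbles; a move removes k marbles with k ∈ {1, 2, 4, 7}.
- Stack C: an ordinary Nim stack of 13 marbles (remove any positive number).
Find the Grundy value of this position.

For stack A, compute g(0), g(1), … with moves {3, 7}:
k:     0  1  2  3  4  5  6  7  8  9
g(k):  0  0  0  1  1  1  0  2  2  1
So g(9) = 1.
Build the Grundy sequence for stack B with g(k) = mex{g(k−s) : s ∈ {1, 2, 4, 7}, s ≤ k}:
g(0) = mex{} = 0
g(1) = mex{0} = 1
g(2) = mex{0,1} = 2
g(3) = mex{1,2} = 0
g(4) = mex{0,2} = 1
g(5) = mex{0,1} = 2
g(6) = mex{1,2} = 0
g(7) = mex{0,2} = 1
g(8) = mex{0,1} = 2
g(9) = mex{1,2} = 0
So g(9) = 0.
Stack C is a plain Nim stack of size 13, so its Grundy value is 13.
The value of a disjunctive sum is the nim-sum of the parts.
Combined value = 1 XOR 0 XOR 13 = 12.

12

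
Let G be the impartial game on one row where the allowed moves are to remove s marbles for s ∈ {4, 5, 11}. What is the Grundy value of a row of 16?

Compute g(0), g(1), … for moves {4, 5, 11}:
k:     0  1  2  3  4  5  6  7  8  9 10 11 12 13 14 15 16
g(k):  0  0  0  0  1  1  1  1  2  0  0  2  3  1  1  3  0
So g(16) = 0.

0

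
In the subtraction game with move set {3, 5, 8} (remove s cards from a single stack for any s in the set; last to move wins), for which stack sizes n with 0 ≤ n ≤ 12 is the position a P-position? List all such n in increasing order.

Grundy values for subtraction set {3, 5, 8}:
g(0) = mex{} = 0
g(1) = mex{} = 0
g(2) = mex{} = 0
g(3) = mex{0} = 1
g(4) = mex{0} = 1
g(5) = mex{0} = 1
g(6) = mex{0,1} = 2
g(7) = mex{0,1} = 2
g(8) = mex{0,1} = 2
g(9) = mex{0,1,2} = 3
g(10) = mex{0,1,2} = 3
g(11) = mex{1,2} = 0
g(12) = mex{1,2,3} = 0
The P-positions (g = 0) in 0..12 are 0, 1, 2, 11, 12.

0, 1, 2, 11, 12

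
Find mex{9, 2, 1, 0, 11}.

The values 0, 1, 2 are all present; 3 is the first non-negative integer missing from the set.

3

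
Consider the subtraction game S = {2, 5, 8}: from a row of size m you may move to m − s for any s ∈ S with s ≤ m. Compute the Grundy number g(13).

1

Compute g(0), g(1), … for moves {2, 5, 8}:
k:     0  1  2  3  4  5  6  7  8  9 10 11 12 13
g(k):  0  0  1  1  0  2  1  0  2  1  0  0  1  1
So g(13) = 1.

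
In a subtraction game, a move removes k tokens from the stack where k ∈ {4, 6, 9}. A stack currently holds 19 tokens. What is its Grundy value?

1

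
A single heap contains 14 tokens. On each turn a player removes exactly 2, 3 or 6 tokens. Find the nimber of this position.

Build the Grundy sequence with g(k) = mex{g(k−s) : s ∈ {2, 3, 6}, s ≤ k}:
k:     0  1  2  3  4  5  6  7  8  9 10 11 12 13 14
g(k):  0  0  1  1  2  0  3  1  2  0  0  1  1  2  0
So g(14) = 0.

0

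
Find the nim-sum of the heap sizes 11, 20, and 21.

10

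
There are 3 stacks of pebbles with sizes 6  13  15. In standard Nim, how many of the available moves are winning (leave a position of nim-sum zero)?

Bitwise XOR of the heap sizes:
  0110  (6)
  1101  (13)
  1111  (15)
  ----
  0100  (4)
The overall nim-sum is X = 4. A stack of size p has a winning move iff p XOR X < p (reduce it to p XOR X).
  6: 6 XOR 4 = 2 < 6 — winning move (to 2).
  13: 13 XOR 4 = 9 < 13 — winning move (to 9).
  15: 15 XOR 4 = 11 < 15 — winning move (to 11).
That gives 3 winning moves.

3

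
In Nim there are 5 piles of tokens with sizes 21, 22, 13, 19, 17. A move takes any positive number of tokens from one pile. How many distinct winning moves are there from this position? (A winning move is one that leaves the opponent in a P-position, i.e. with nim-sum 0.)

1

Nim-sum: 21 ⊕ 22 ⊕ 13 ⊕ 19 ⊕ 17 = 12.
The overall nim-sum is X = 12. A pile of size p has a winning move iff p XOR X < p (reduce it to p XOR X).
  21: 21 XOR 12 = 25 ≥ 21 — no move.
  22: 22 XOR 12 = 26 ≥ 22 — no move.
  13: 13 XOR 12 = 1 < 13 — winning move (to 1).
  19: 19 XOR 12 = 31 ≥ 19 — no move.
  17: 17 XOR 12 = 29 ≥ 17 — no move.
That gives 1 winning move.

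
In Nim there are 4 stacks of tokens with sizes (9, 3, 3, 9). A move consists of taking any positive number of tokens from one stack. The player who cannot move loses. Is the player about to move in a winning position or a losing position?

In binary:
  1001  (9)
  0011  (3)
  0011  (3)
  1001  (9)
  ----
  0000  (0)
The nim-sum is 0, so this is a P-position: the player to move is in a losing position under optimal play.

Losing position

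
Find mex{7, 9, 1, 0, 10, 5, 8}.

2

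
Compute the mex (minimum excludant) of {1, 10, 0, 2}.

The values 0, 1, 2 are all present; 3 is the first non-negative integer missing from the set.

3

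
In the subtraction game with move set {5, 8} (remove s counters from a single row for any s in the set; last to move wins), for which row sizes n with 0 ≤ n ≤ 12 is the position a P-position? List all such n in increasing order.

0, 1, 2, 3, 4

Build the Grundy sequence with g(k) = mex{g(k−s) : s ∈ {5, 8}, s ≤ k}:
k:     0  1  2  3  4  5  6  7  8  9 10 11 12
g(k):  0  0  0  0  0  1  1  1  1  1  2  2  2
The P-positions (g = 0) in 0..12 are 0, 1, 2, 3, 4.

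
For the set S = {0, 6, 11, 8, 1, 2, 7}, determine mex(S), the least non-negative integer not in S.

3

The values 0, 1, 2 are all present; 3 is the first non-negative integer missing from the set.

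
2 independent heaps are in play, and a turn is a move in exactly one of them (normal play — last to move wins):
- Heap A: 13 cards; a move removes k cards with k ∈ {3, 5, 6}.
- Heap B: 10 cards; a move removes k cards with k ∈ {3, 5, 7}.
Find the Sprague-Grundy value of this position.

1

Grundy values for heap A (subtraction set {3, 5, 6}):
g(0) = mex{} = 0
g(1) = mex{} = 0
g(2) = mex{} = 0
g(3) = mex{0} = 1
g(4) = mex{0} = 1
g(5) = mex{0} = 1
g(6) = mex{0,1} = 2
g(7) = mex{0,1} = 2
g(8) = mex{0,1} = 2
g(9) = mex{1,2} = 0
g(10) = mex{1,2} = 0
g(11) = mex{1,2} = 0
g(12) = mex{0,2} = 1
g(13) = mex{0,2} = 1
So g(13) = 1.
Build the Grundy sequence for heap B with g(k) = mex{g(k−s) : s ∈ {3, 5, 7}, s ≤ k}:
g(0) = mex{} = 0
g(1) = mex{} = 0
g(2) = mex{} = 0
g(3) = mex{0} = 1
g(4) = mex{0} = 1
g(5) = mex{0} = 1
g(6) = mex{0,1} = 2
g(7) = mex{0,1} = 2
g(8) = mex{0,1} = 2
g(9) = mex{0,1,2} = 3
g(10) = mex{1,2} = 0
So g(10) = 0.
The value of a disjunctive sum is the nim-sum of the parts.
Combined value = 1 ⊕ 0 = 1.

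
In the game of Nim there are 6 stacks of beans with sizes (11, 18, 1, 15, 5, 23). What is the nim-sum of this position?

Nim-sum: 11 ⊕ 18 ⊕ 1 ⊕ 15 ⊕ 5 ⊕ 23 = 5.

5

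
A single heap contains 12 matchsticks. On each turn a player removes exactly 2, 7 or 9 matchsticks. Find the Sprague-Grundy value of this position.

2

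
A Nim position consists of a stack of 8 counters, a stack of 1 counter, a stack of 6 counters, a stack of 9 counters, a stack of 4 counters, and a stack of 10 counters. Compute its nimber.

Nim-sum: 8 ⊕ 1 ⊕ 6 ⊕ 9 ⊕ 4 ⊕ 10 = 8.

8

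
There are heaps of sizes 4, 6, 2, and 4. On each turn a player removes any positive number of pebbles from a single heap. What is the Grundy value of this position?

4

Nim-sum: 4 ⊕ 6 ⊕ 2 ⊕ 4 = 4.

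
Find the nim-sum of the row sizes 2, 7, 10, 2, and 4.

9

Compute the nim-sum pairwise:
2 ⊕ 7 = 5
5 ⊕ 10 = 15
15 ⊕ 2 = 13
13 ⊕ 4 = 9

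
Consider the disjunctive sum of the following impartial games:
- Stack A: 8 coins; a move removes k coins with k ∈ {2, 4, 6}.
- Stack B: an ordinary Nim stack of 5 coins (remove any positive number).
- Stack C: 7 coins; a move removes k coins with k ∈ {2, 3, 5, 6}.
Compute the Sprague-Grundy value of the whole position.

Grundy values for stack A (subtraction set {2, 4, 6}):
k:     0  1  2  3  4  5  6  7  8
g(k):  0  0  1  1  2  2  3  3  0
So g(8) = 0.
Stack B is a plain Nim stack of size 5, so its Grundy value is 5.
Build the Grundy sequence for stack C with g(k) = mex{g(k−s) : s ∈ {2, 3, 5, 6}, s ≤ k}:
g(0) = mex{} = 0
g(1) = mex{} = 0
g(2) = mex{0} = 1
g(3) = mex{0} = 1
g(4) = mex{0,1} = 2
g(5) = mex{0,1} = 2
g(6) = mex{0,1,2} = 3
g(7) = mex{0,1,2} = 3
So g(7) = 3.
By the Sprague-Grundy theorem, the Grundy value of a sum of independent games is the XOR of the component values.
Combined value = 0 XOR 5 XOR 3 = 6.

6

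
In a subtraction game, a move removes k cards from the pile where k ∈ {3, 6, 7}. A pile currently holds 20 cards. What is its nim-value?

0

Compute g(0), g(1), … for moves {3, 6, 7}:
k:     0  1  2  3  4  5  6  7  8  9 10 11 12 13 14 15 16 17 18 19 20
g(k):  0  0  0  1  1  1  2  2  2  3  0  0  0  1  1  1  2  2  2  3  0
So g(20) = 0.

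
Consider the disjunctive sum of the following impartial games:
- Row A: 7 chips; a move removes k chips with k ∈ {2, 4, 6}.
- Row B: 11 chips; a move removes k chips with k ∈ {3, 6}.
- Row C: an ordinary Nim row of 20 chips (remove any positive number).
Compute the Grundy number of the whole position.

Grundy values for row A (subtraction set {2, 4, 6}):
k:     0  1  2  3  4  5  6  7
g(k):  0  0  1  1  2  2  3  3
So g(7) = 3.
Grundy values for row B (subtraction set {3, 6}):
g(0) = mex{} = 0
g(1) = mex{} = 0
g(2) = mex{} = 0
g(3) = mex{0} = 1
g(4) = mex{0} = 1
g(5) = mex{0} = 1
g(6) = mex{0,1} = 2
g(7) = mex{0,1} = 2
g(8) = mex{0,1} = 2
g(9) = mex{1,2} = 0
g(10) = mex{1,2} = 0
g(11) = mex{1,2} = 0
So g(11) = 0.
Row C is a plain Nim row of size 20, so its Grundy value is 20.
The value of a disjunctive sum is the nim-sum of the parts.
Combined value = 3 ⊕ 0 ⊕ 20 = 23.

23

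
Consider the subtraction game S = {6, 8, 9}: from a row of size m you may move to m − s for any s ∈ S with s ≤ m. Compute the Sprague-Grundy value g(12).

2

Grundy values for subtraction set {6, 8, 9}:
g(0) = mex{} = 0
g(1) = mex{} = 0
g(2) = mex{} = 0
g(3) = mex{} = 0
g(4) = mex{} = 0
g(5) = mex{} = 0
g(6) = mex{0} = 1
g(7) = mex{0} = 1
g(8) = mex{0} = 1
g(9) = mex{0} = 1
g(10) = mex{0} = 1
g(11) = mex{0} = 1
g(12) = mex{0,1} = 2
So g(12) = 2.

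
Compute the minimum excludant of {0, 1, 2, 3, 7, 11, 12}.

4

The values 0, 1, 2, 3 are all present; 4 is the first non-negative integer missing from the set.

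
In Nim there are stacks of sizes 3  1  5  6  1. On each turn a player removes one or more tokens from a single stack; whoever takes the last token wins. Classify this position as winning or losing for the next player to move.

Bitwise XOR of the heap sizes:
  011  (3)
  001  (1)
  101  (5)
  110  (6)
  001  (1)
  ---
  000  (0)
The nim-sum is 0, so this is a P-position: the player to move is in a losing position under optimal play.

Losing position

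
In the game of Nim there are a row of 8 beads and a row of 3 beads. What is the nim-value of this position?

11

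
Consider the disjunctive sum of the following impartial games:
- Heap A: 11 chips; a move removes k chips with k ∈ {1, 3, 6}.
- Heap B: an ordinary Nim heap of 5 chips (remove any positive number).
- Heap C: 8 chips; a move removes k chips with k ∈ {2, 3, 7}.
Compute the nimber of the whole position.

For heap A, compute g(0), g(1), … with moves {1, 3, 6}:
k:     0  1  2  3  4  5  6  7  8  9 10 11
g(k):  0  1  0  1  0  1  2  3  2  0  1  0
So g(11) = 0.
Heap B is a plain Nim heap of size 5, so its Grundy value is 5.
Grundy values for heap C (subtraction set {2, 3, 7}):
k:     0  1  2  3  4  5  6  7  8
g(k):  0  0  1  1  2  0  0  1  1
So g(8) = 1.
The value of a disjunctive sum is the nim-sum of the parts.
Combined value = 0 ⊕ 5 ⊕ 1 = 4.

4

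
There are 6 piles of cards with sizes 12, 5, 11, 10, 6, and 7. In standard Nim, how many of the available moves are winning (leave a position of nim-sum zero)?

Compute the nim-sum pairwise:
12 ⊕ 5 = 9
9 ⊕ 11 = 2
2 ⊕ 10 = 8
8 ⊕ 6 = 14
14 ⊕ 7 = 9
The overall nim-sum is X = 9. A pile of size p has a winning move iff p XOR X < p (reduce it to p XOR X).
  12: 12 XOR 9 = 5 < 12 — winning move (to 5).
  5: 5 XOR 9 = 12 ≥ 5 — no move.
  11: 11 XOR 9 = 2 < 11 — winning move (to 2).
  10: 10 XOR 9 = 3 < 10 — winning move (to 3).
  6: 6 XOR 9 = 15 ≥ 6 — no move.
  7: 7 XOR 9 = 14 ≥ 7 — no move.
That gives 3 winning moves.

3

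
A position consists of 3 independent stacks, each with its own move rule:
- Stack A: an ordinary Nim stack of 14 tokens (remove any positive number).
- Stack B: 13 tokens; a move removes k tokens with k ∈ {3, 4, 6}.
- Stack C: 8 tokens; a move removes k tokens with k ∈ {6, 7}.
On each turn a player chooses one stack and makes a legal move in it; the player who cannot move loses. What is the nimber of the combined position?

Stack A is a plain Nim stack of size 14, so its Grundy value is 14.
Grundy values for stack B (subtraction set {3, 4, 6}):
k:     0  1  2  3  4  5  6  7  8  9 10 11 12 13
g(k):  0  0  0  1  1  1  2  2  2  0  0  0  1  1
So g(13) = 1.
Grundy values for stack C (subtraction set {6, 7}):
k:     0  1  2  3  4  5  6  7  8
g(k):  0  0  0  0  0  0  1  1  1
So g(8) = 1.
By the Sprague-Grundy theorem, the Grundy value of a sum of independent games is the XOR of the component values.
Combined value = 14 XOR 1 XOR 1 = 14.

14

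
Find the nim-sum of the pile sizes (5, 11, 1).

15

Compute the nim-sum pairwise:
5 XOR 11 = 14
14 XOR 1 = 15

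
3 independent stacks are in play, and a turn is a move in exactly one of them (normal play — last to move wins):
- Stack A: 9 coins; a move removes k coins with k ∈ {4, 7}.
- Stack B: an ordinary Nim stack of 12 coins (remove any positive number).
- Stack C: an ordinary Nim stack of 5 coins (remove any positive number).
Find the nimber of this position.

11

For stack A, compute g(0), g(1), … with moves {4, 7}:
k:     0  1  2  3  4  5  6  7  8  9
g(k):  0  0  0  0  1  1  1  1  2  2
So g(9) = 2.
Stack B is a plain Nim stack of size 12, so its Grundy value is 12.
Stack C is a plain Nim stack of size 5, so its Grundy value is 5.
The value of a disjunctive sum is the nim-sum of the parts.
Combined value = 2 XOR 12 XOR 5 = 11.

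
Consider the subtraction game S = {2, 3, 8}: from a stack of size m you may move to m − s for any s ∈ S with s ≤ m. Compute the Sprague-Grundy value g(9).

Compute g(0), g(1), … for moves {2, 3, 8}:
k:     0  1  2  3  4  5  6  7  8  9
g(k):  0  0  1  1  2  0  0  1  1  2
So g(9) = 2.

2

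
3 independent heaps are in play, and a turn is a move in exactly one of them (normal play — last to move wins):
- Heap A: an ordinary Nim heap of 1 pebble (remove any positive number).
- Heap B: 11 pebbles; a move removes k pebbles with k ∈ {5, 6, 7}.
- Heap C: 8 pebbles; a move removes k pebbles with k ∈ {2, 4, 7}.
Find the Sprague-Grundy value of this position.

Heap A is a plain Nim heap of size 1, so its Grundy value is 1.
Build the Grundy sequence for heap B with g(k) = mex{g(k−s) : s ∈ {5, 6, 7}, s ≤ k}:
g(0) = mex{} = 0
g(1) = mex{} = 0
g(2) = mex{} = 0
g(3) = mex{} = 0
g(4) = mex{} = 0
g(5) = mex{0} = 1
g(6) = mex{0} = 1
g(7) = mex{0} = 1
g(8) = mex{0} = 1
g(9) = mex{0} = 1
g(10) = mex{0,1} = 2
g(11) = mex{0,1} = 2
So g(11) = 2.
Build the Grundy sequence for heap C with g(k) = mex{g(k−s) : s ∈ {2, 4, 7}, s ≤ k}:
g(0) = mex{} = 0
g(1) = mex{} = 0
g(2) = mex{0} = 1
g(3) = mex{0} = 1
g(4) = mex{0,1} = 2
g(5) = mex{0,1} = 2
g(6) = mex{1,2} = 0
g(7) = mex{0,1,2} = 3
g(8) = mex{0,2} = 1
So g(8) = 1.
The value of a disjunctive sum is the nim-sum of the parts.
Combined value = 1 XOR 2 XOR 1 = 2.

2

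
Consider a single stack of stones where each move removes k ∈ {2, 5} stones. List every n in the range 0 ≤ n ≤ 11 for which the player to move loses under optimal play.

Grundy values for subtraction set {2, 5}:
g(0) = mex{} = 0
g(1) = mex{} = 0
g(2) = mex{0} = 1
g(3) = mex{0} = 1
g(4) = mex{1} = 0
g(5) = mex{0,1} = 2
g(6) = mex{0} = 1
g(7) = mex{1,2} = 0
g(8) = mex{1} = 0
g(9) = mex{0} = 1
g(10) = mex{0,2} = 1
g(11) = mex{1} = 0
The P-positions (g = 0) in 0..11 are 0, 1, 4, 7, 8, 11.

0, 1, 4, 7, 8, 11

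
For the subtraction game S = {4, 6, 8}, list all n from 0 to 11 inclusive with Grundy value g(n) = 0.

0, 1, 2, 3

Build the Grundy sequence with g(k) = mex{g(k−s) : s ∈ {4, 6, 8}, s ≤ k}:
g(0) = mex{} = 0
g(1) = mex{} = 0
g(2) = mex{} = 0
g(3) = mex{} = 0
g(4) = mex{0} = 1
g(5) = mex{0} = 1
g(6) = mex{0} = 1
g(7) = mex{0} = 1
g(8) = mex{0,1} = 2
g(9) = mex{0,1} = 2
g(10) = mex{0,1} = 2
g(11) = mex{0,1} = 2
The P-positions (g = 0) in 0..11 are 0, 1, 2, 3.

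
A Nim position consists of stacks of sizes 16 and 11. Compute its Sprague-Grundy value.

Nim-sum: 16 XOR 11 = 27.

27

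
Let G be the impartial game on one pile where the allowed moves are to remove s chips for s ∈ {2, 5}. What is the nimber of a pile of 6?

1

Compute g(0), g(1), … for moves {2, 5}:
g(0) = mex{} = 0
g(1) = mex{} = 0
g(2) = mex{0} = 1
g(3) = mex{0} = 1
g(4) = mex{1} = 0
g(5) = mex{0,1} = 2
g(6) = mex{0} = 1
So g(6) = 1.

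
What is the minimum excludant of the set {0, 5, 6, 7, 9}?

1

0 is in the set but 1 is not, so the mex is 1.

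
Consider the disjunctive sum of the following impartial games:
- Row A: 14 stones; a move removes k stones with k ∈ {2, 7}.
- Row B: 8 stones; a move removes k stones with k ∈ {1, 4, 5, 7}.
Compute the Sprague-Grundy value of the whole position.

Grundy values for row A (subtraction set {2, 7}):
k:     0  1  2  3  4  5  6  7  8  9 10 11 12 13 14
g(k):  0  0  1  1  0  0  1  1  2  0  0  1  1  0  0
So g(14) = 0.
Grundy values for row B (subtraction set {1, 4, 5, 7}):
k:     0  1  2  3  4  5  6  7  8
g(k):  0  1  0  1  2  3  2  3  0
So g(8) = 0.
The value of a disjunctive sum is the nim-sum of the parts.
Combined value = 0 XOR 0 = 0.

0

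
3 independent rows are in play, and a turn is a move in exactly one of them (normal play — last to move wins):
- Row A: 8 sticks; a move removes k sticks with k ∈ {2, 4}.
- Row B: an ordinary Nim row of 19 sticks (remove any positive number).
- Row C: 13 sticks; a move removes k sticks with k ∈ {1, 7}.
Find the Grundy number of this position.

For row A, compute g(0), g(1), … with moves {2, 4}:
k:     0  1  2  3  4  5  6  7  8
g(k):  0  0  1  1  2  2  0  0  1
So g(8) = 1.
Row B is a plain Nim row of size 19, so its Grundy value is 19.
Build the Grundy sequence for row C with g(k) = mex{g(k−s) : s ∈ {1, 7}, s ≤ k}:
k:     0  1  2  3  4  5  6  7  8  9 10 11 12 13
g(k):  0  1  0  1  0  1  0  1  0  1  0  1  0  1
So g(13) = 1.
By the Sprague-Grundy theorem, the Grundy value of a sum of independent games is the XOR of the component values.
Combined value = 1 ⊕ 19 ⊕ 1 = 19.

19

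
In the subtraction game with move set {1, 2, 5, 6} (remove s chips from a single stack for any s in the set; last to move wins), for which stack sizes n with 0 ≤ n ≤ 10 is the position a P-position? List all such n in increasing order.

0, 3, 7, 10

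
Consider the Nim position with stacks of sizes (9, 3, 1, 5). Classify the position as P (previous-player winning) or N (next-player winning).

N-position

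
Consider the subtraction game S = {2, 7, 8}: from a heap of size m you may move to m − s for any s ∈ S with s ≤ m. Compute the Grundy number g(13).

2

Compute g(0), g(1), … for moves {2, 7, 8}:
g(0) = mex{} = 0
g(1) = mex{} = 0
g(2) = mex{0} = 1
g(3) = mex{0} = 1
g(4) = mex{1} = 0
g(5) = mex{1} = 0
g(6) = mex{0} = 1
g(7) = mex{0} = 1
g(8) = mex{0,1} = 2
g(9) = mex{0,1} = 2
g(10) = mex{1,2} = 0
g(11) = mex{0,1,2} = 3
g(12) = mex{0} = 1
g(13) = mex{0,1,3} = 2
So g(13) = 2.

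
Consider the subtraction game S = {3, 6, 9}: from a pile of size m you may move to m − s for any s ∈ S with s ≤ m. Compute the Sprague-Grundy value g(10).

Build the Grundy sequence with g(k) = mex{g(k−s) : s ∈ {3, 6, 9}, s ≤ k}:
g(0) = mex{} = 0
g(1) = mex{} = 0
g(2) = mex{} = 0
g(3) = mex{0} = 1
g(4) = mex{0} = 1
g(5) = mex{0} = 1
g(6) = mex{0,1} = 2
g(7) = mex{0,1} = 2
g(8) = mex{0,1} = 2
g(9) = mex{0,1,2} = 3
g(10) = mex{0,1,2} = 3
So g(10) = 3.

3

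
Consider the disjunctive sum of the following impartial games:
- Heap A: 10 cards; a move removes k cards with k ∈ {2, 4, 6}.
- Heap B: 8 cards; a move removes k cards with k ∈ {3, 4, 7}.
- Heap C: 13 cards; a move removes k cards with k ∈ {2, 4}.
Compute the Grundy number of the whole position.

For heap A, compute g(0), g(1), … with moves {2, 4, 6}:
k:     0  1  2  3  4  5  6  7  8  9 10
g(k):  0  0  1  1  2  2  3  3  0  0  1
So g(10) = 1.
For heap B, compute g(0), g(1), … with moves {3, 4, 7}:
g(0) = mex{} = 0
g(1) = mex{} = 0
g(2) = mex{} = 0
g(3) = mex{0} = 1
g(4) = mex{0} = 1
g(5) = mex{0} = 1
g(6) = mex{0,1} = 2
g(7) = mex{0,1} = 2
g(8) = mex{0,1} = 2
So g(8) = 2.
Grundy values for heap C (subtraction set {2, 4}):
g(0) = mex{} = 0
g(1) = mex{} = 0
g(2) = mex{0} = 1
g(3) = mex{0} = 1
g(4) = mex{0,1} = 2
g(5) = mex{0,1} = 2
g(6) = mex{1,2} = 0
g(7) = mex{1,2} = 0
g(8) = mex{0,2} = 1
g(9) = mex{0,2} = 1
g(10) = mex{0,1} = 2
g(11) = mex{0,1} = 2
g(12) = mex{1,2} = 0
g(13) = mex{1,2} = 0
So g(13) = 0.
The value of a disjunctive sum is the nim-sum of the parts.
Combined value = 1 ⊕ 2 ⊕ 0 = 3.

3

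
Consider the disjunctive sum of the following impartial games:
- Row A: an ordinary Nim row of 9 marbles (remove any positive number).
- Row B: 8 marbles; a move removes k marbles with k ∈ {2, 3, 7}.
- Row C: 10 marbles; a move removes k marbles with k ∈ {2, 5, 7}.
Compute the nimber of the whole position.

8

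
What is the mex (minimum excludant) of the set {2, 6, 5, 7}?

0

0 is not in the set, so the mex is 0.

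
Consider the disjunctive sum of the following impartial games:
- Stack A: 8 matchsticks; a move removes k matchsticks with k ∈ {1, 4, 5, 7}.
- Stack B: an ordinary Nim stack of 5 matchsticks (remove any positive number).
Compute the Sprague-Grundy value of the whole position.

5

For stack A, compute g(0), g(1), … with moves {1, 4, 5, 7}:
k:     0  1  2  3  4  5  6  7  8
g(k):  0  1  0  1  2  3  2  3  0
So g(8) = 0.
Stack B is a plain Nim stack of size 5, so its Grundy value is 5.
By the Sprague-Grundy theorem, the Grundy value of a sum of independent games is the XOR of the component values.
Combined value = 0 ⊕ 5 = 5.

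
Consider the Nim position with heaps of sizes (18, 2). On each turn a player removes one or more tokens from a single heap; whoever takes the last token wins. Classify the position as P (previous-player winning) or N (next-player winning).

Compute the nim-sum pairwise:
18 ^ 2 = 16
The nim-sum is 16 ≠ 0, so this is an N-position: the player to move can win.

N-position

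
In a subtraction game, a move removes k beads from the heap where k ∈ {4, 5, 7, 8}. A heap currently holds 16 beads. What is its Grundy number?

1

Compute g(0), g(1), … for moves {4, 5, 7, 8}:
k:     0  1  2  3  4  5  6  7  8  9 10 11 12 13 14 15 16
g(k):  0  0  0  0  1  1  1  1  2  2  2  2  0  0  0  0  1
So g(16) = 1.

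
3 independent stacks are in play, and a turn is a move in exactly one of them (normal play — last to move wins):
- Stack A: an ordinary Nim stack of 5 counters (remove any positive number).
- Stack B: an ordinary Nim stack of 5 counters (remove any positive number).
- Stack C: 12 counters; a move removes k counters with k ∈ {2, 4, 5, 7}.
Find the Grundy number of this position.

1

Stack A is a plain Nim stack of size 5, so its Grundy value is 5.
Stack B is a plain Nim stack of size 5, so its Grundy value is 5.
For stack C, compute g(0), g(1), … with moves {2, 4, 5, 7}:
k:     0  1  2  3  4  5  6  7  8  9 10 11 12
g(k):  0  0  1  1  2  2  3  3  4  0  0  1  1
So g(12) = 1.
The value of a disjunctive sum is the nim-sum of the parts.
Combined value = 5 ⊕ 5 ⊕ 1 = 1.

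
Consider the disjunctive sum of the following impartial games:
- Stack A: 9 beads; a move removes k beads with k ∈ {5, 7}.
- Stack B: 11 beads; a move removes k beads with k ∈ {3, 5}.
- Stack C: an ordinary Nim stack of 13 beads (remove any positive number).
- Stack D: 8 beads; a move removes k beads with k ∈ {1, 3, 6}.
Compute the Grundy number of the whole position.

For stack A, compute g(0), g(1), … with moves {5, 7}:
g(0) = mex{} = 0
g(1) = mex{} = 0
g(2) = mex{} = 0
g(3) = mex{} = 0
g(4) = mex{} = 0
g(5) = mex{0} = 1
g(6) = mex{0} = 1
g(7) = mex{0} = 1
g(8) = mex{0} = 1
g(9) = mex{0} = 1
So g(9) = 1.
For stack B, compute g(0), g(1), … with moves {3, 5}:
k:     0  1  2  3  4  5  6  7  8  9 10 11
g(k):  0  0  0  1  1  1  2  2  0  0  0  1
So g(11) = 1.
Stack C is a plain Nim stack of size 13, so its Grundy value is 13.
Grundy values for stack D (subtraction set {1, 3, 6}):
k:     0  1  2  3  4  5  6  7  8
g(k):  0  1  0  1  0  1  2  3  2
So g(8) = 2.
By the Sprague-Grundy theorem, the Grundy value of a sum of independent games is the XOR of the component values.
Combined value = 1 ⊕ 1 ⊕ 13 ⊕ 2 = 15.

15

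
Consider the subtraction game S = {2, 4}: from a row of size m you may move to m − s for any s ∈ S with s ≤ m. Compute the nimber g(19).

0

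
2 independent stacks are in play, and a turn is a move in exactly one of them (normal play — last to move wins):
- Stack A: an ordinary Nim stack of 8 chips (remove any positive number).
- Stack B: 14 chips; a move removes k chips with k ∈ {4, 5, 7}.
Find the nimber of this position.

Stack A is a plain Nim stack of size 8, so its Grundy value is 8.
Build the Grundy sequence for stack B with g(k) = mex{g(k−s) : s ∈ {4, 5, 7}, s ≤ k}:
g(0) = mex{} = 0
g(1) = mex{} = 0
g(2) = mex{} = 0
g(3) = mex{} = 0
g(4) = mex{0} = 1
g(5) = mex{0} = 1
g(6) = mex{0} = 1
g(7) = mex{0} = 1
g(8) = mex{0,1} = 2
g(9) = mex{0,1} = 2
g(10) = mex{0,1} = 2
g(11) = mex{1} = 0
g(12) = mex{1,2} = 0
g(13) = mex{1,2} = 0
g(14) = mex{1,2} = 0
So g(14) = 0.
By the Sprague-Grundy theorem, the Grundy value of a sum of independent games is the XOR of the component values.
Combined value = 8 ⊕ 0 = 8.

8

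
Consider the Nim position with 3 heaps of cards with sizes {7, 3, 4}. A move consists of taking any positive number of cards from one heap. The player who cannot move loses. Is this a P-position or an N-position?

Bitwise XOR of the heap sizes:
  111  (7)
  011  (3)
  100  (4)
  ---
  000  (0)
The nim-sum is 0, so this is a P-position: the player to move is in a losing position under optimal play.

P-position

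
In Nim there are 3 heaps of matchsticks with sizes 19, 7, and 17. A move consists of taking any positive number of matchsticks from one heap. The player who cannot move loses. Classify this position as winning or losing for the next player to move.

Nim-sum: 19 ⊕ 7 ⊕ 17 = 5.
The nim-sum is 5 ≠ 0, so this is an N-position: the player to move can win.

Winning position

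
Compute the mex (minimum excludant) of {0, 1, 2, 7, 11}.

3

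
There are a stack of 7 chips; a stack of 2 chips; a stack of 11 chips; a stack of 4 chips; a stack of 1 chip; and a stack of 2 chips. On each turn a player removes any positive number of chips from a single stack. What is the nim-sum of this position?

9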